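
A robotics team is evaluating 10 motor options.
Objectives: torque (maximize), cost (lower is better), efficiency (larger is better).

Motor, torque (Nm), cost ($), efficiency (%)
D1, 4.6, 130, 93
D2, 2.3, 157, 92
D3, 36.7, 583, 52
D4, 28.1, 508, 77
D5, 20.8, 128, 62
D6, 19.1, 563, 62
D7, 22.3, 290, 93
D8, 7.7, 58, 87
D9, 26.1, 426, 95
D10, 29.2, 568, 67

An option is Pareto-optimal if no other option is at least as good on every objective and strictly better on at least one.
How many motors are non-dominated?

D1: not dominated.
D2: dominated by D1 (torque 4.6≥2.3, cost 130≤157, efficiency 93≥92).
D3: not dominated (best torque).
D4: not dominated.
D5: not dominated.
D6: dominated by D4 (torque 28.1≥19.1, cost 508≤563, efficiency 77≥62).
D7: not dominated.
D8: not dominated (best cost).
D9: not dominated (best efficiency).
D10: not dominated.
Pareto-optimal: D1, D3, D4, D5, D7, D8, D9, D10 → 8.

8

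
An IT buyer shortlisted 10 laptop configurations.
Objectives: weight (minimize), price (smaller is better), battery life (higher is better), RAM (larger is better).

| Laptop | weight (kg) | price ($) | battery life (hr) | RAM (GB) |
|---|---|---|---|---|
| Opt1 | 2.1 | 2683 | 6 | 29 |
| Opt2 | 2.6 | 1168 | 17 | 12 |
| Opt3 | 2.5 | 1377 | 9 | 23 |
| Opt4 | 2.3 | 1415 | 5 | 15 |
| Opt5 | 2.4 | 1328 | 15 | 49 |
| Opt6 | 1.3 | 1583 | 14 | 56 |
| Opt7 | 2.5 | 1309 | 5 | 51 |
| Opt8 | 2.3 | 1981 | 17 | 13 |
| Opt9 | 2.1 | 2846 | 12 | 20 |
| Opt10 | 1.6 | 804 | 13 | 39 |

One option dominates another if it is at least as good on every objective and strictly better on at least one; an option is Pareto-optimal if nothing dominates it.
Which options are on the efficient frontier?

Opt1: dominated by Opt6 (weight 1.3≤2.1, price 1583≤2683, battery life 14≥6, RAM 56≥29).
Opt2: not dominated.
Opt3: dominated by Opt5 (weight 2.4≤2.5, price 1328≤1377, battery life 15≥9, RAM 49≥23).
Opt4: dominated by Opt10 (weight 1.6≤2.3, price 804≤1415, battery life 13≥5, RAM 39≥15).
Opt5: not dominated.
Opt6: not dominated (best weight).
Opt7: not dominated.
Opt8: not dominated.
Opt9: dominated by Opt6 (weight 1.3≤2.1, price 1583≤2846, battery life 14≥12, RAM 56≥20).
Opt10: not dominated (best price).

Opt2, Opt5, Opt6, Opt7, Opt8, Opt10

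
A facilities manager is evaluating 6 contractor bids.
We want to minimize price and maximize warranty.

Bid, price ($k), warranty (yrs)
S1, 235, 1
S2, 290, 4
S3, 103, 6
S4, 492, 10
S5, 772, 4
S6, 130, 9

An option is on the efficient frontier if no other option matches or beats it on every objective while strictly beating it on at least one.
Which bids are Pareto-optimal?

S3, S4, S6

S1: dominated by S3 (price 103≤235, warranty 6≥1).
S2: dominated by S3 (price 103≤290, warranty 6≥4).
S3: not dominated (best price).
S4: not dominated (best warranty).
S5: dominated by S2 (price 290≤772, warranty 4≥4).
S6: not dominated.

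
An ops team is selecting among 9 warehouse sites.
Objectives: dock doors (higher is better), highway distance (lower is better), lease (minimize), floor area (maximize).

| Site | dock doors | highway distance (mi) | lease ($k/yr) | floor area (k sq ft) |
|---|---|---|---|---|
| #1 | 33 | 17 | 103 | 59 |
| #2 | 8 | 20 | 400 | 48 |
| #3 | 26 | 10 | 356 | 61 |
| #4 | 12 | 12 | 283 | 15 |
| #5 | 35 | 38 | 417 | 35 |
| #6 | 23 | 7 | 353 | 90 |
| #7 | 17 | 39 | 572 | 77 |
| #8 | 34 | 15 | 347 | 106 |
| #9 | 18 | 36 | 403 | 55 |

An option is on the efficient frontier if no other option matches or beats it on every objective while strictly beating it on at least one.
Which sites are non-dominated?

#1, #3, #4, #5, #6, #8

#1: not dominated (best lease).
#2: dominated by #1 (dock doors 33≥8, highway distance 17≤20, lease 103≤400, floor area 59≥48).
#3: not dominated.
#4: not dominated.
#5: not dominated (best dock doors).
#6: not dominated (best highway distance).
#7: dominated by #6 (dock doors 23≥17, highway distance 7≤39, lease 353≤572, floor area 90≥77).
#8: not dominated (best floor area).
#9: dominated by #1 (dock doors 33≥18, highway distance 17≤36, lease 103≤403, floor area 59≥55).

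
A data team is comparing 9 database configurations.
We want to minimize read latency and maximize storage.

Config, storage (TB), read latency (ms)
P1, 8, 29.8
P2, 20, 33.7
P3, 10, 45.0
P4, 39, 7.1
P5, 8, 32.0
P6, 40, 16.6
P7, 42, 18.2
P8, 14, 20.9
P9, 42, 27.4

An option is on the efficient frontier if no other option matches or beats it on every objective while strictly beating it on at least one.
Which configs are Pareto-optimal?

P4, P6, P7

P1: dominated by P4 (storage 39≥8, read latency 7.1≤29.8).
P2: dominated by P4 (storage 39≥20, read latency 7.1≤33.7).
P3: dominated by P2 (storage 20≥10, read latency 33.7≤45.0).
P4: not dominated (best read latency).
P5: dominated by P1 (storage 8≥8, read latency 29.8≤32.0).
P6: not dominated.
P7: not dominated.
P8: dominated by P4 (storage 39≥14, read latency 7.1≤20.9).
P9: dominated by P7 (storage 42≥42, read latency 18.2≤27.4).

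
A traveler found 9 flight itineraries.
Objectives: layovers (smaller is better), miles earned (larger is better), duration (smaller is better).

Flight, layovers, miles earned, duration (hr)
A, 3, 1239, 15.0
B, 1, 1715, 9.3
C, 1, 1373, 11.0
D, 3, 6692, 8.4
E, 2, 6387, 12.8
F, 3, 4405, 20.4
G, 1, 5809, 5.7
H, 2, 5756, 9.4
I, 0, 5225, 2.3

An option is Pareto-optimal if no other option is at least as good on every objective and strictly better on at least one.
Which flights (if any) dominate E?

none

A: worse on layovers (3 vs 2).
B: worse on miles earned (1715 vs 6387).
C: worse on miles earned (1373 vs 6387).
D: worse on layovers (3 vs 2).
F: worse on layovers (3 vs 2).
G: worse on miles earned (5809 vs 6387).
H: worse on miles earned (5756 vs 6387).
I: worse on miles earned (5225 vs 6387).
No option dominates E.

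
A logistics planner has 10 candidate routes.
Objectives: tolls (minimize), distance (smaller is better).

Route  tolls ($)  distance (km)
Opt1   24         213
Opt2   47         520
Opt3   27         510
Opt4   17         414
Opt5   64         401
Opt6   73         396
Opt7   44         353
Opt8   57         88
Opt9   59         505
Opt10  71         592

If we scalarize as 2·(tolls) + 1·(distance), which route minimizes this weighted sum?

Opt1: 2·24 + 1·213 = 261
Opt2: 2·47 + 1·520 = 614
Opt3: 2·27 + 1·510 = 564
Opt4: 2·17 + 1·414 = 448
Opt5: 2·64 + 1·401 = 529
Opt6: 2·73 + 1·396 = 542
Opt7: 2·44 + 1·353 = 441
Opt8: 2·57 + 1·88 = 202
Opt9: 2·59 + 1·505 = 623
Opt10: 2·71 + 1·592 = 734
Lowest: Opt8 at 202.

Opt8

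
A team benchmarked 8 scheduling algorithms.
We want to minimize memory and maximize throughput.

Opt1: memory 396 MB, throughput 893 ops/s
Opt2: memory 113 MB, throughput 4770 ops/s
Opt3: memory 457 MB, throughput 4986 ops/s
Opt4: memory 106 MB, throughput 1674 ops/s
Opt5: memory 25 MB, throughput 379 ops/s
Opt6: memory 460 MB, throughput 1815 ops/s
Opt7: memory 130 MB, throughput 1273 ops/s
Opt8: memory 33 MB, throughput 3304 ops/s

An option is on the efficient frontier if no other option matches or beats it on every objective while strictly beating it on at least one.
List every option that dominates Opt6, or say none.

Opt2: memory 113≤460, throughput 4770≥1815 — dominates Opt6.
Opt3: memory 457≤460, throughput 4986≥1815 — dominates Opt6.
Opt8: memory 33≤460, throughput 3304≥1815 — dominates Opt6.
Others (Opt1, Opt4, Opt5, Opt7) are each worse than Opt6 on at least one objective.

Opt2, Opt3, Opt8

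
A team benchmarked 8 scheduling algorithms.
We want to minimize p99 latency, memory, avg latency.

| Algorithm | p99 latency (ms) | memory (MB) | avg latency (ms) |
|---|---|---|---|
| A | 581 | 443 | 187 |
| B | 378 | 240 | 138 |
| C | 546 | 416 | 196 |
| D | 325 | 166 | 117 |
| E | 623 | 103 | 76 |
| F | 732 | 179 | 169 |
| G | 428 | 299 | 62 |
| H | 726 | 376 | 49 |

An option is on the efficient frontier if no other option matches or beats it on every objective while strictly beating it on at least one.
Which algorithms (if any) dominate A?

B: p99 latency 378≤581, memory 240≤443, avg latency 138≤187 — dominates A.
D: p99 latency 325≤581, memory 166≤443, avg latency 117≤187 — dominates A.
G: p99 latency 428≤581, memory 299≤443, avg latency 62≤187 — dominates A.
Others (C, E, F, H) are each worse than A on at least one objective.

B, D, G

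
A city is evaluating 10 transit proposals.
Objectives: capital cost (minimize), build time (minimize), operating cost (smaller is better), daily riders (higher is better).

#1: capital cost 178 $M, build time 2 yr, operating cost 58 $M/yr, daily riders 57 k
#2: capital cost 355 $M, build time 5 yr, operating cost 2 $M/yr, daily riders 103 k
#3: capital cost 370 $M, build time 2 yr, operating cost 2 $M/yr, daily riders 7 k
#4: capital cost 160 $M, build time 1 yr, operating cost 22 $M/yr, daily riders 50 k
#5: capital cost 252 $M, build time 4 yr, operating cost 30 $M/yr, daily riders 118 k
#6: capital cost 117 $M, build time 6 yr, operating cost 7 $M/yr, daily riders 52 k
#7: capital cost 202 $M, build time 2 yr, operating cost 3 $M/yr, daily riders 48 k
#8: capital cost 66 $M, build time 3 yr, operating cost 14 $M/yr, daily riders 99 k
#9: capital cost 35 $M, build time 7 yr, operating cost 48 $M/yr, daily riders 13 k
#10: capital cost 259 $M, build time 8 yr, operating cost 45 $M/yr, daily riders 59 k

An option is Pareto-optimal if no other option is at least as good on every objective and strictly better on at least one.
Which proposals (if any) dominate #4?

none

#1: worse on capital cost (178 vs 160).
#2: worse on capital cost (355 vs 160).
#3: worse on capital cost (370 vs 160).
#5: worse on capital cost (252 vs 160).
#6: worse on build time (6 vs 1).
#7: worse on capital cost (202 vs 160).
#8: worse on build time (3 vs 1).
#9: worse on build time (7 vs 1).
#10: worse on capital cost (259 vs 160).
No option dominates #4.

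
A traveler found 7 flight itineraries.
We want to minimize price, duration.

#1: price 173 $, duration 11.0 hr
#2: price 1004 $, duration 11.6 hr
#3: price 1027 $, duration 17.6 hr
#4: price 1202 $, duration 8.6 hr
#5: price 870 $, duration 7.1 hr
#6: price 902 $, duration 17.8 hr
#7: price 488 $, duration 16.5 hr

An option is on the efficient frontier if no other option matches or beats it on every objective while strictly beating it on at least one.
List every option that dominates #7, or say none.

#1

#1: price 173≤488, duration 11.0≤16.5 — dominates #7.
Others (#2, #3, #4, #5, #6) are each worse than #7 on at least one objective.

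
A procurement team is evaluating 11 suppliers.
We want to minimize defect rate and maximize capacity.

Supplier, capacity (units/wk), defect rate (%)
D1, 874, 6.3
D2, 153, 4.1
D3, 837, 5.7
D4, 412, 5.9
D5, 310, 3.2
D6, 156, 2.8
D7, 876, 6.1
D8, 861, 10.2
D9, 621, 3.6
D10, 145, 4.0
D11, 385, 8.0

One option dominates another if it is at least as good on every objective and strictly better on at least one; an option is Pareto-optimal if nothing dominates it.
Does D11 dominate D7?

No

D11 vs D7: D11 is worse on capacity (385 vs 876), so it does not dominate D7.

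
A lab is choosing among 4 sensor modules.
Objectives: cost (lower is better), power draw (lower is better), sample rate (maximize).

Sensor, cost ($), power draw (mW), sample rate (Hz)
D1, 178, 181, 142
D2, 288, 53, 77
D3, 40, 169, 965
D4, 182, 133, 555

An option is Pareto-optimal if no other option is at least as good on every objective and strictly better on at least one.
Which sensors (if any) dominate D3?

D1: worse on cost (178 vs 40).
D2: worse on cost (288 vs 40).
D4: worse on cost (182 vs 40).
No option dominates D3.

none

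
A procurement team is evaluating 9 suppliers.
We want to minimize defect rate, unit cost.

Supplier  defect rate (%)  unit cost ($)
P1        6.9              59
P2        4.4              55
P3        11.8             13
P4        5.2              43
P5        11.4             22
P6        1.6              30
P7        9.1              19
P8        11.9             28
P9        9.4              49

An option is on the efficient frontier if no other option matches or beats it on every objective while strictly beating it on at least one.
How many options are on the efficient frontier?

3

P1: dominated by P2 (defect rate 4.4≤6.9, unit cost 55≤59).
P2: dominated by P6 (defect rate 1.6≤4.4, unit cost 30≤55).
P3: not dominated (best unit cost).
P4: dominated by P6 (defect rate 1.6≤5.2, unit cost 30≤43).
P5: dominated by P7 (defect rate 9.1≤11.4, unit cost 19≤22).
P6: not dominated (best defect rate).
P7: not dominated.
P8: dominated by P3 (defect rate 11.8≤11.9, unit cost 13≤28).
P9: dominated by P4 (defect rate 5.2≤9.4, unit cost 43≤49).
Pareto-optimal: P3, P6, P7 → 3.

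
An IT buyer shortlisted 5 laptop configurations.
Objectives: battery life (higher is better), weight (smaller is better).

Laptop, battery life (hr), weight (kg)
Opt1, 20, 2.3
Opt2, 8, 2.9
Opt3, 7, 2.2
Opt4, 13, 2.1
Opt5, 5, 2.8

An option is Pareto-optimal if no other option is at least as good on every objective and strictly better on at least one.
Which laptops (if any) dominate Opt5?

Opt1, Opt3, Opt4

Opt1: battery life 20≥5, weight 2.3≤2.8 — dominates Opt5.
Opt3: battery life 7≥5, weight 2.2≤2.8 — dominates Opt5.
Opt4: battery life 13≥5, weight 2.1≤2.8 — dominates Opt5.
Others (Opt2) are each worse than Opt5 on at least one objective.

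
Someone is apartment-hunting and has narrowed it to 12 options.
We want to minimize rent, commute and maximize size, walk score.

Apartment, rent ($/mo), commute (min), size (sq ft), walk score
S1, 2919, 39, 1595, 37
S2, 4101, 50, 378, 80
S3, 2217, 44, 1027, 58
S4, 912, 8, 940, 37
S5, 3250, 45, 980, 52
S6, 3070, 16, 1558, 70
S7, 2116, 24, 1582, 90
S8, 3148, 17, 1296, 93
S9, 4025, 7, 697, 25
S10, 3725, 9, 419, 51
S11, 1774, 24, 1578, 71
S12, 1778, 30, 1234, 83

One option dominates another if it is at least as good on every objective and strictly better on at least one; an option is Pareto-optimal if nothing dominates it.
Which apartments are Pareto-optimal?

S1: not dominated (best size).
S2: dominated by S7 (rent 2116≤4101, commute 24≤50, size 1582≥378, walk score 90≥80).
S3: dominated by S7 (rent 2116≤2217, commute 24≤44, size 1582≥1027, walk score 90≥58).
S4: not dominated (best rent).
S5: dominated by S3 (rent 2217≤3250, commute 44≤45, size 1027≥980, walk score 58≥52).
S6: not dominated.
S7: not dominated.
S8: not dominated (best walk score).
S9: not dominated (best commute).
S10: not dominated.
S11: not dominated.
S12: not dominated.

S1, S4, S6, S7, S8, S9, S10, S11, S12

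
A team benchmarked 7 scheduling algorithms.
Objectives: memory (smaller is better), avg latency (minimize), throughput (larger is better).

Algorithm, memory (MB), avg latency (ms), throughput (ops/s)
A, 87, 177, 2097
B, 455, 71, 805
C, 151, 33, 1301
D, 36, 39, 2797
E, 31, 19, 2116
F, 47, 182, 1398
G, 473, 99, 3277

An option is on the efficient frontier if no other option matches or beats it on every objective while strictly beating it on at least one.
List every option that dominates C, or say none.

E: memory 31≤151, avg latency 19≤33, throughput 2116≥1301 — dominates C.
Others (A, B, D, F, G) are each worse than C on at least one objective.

E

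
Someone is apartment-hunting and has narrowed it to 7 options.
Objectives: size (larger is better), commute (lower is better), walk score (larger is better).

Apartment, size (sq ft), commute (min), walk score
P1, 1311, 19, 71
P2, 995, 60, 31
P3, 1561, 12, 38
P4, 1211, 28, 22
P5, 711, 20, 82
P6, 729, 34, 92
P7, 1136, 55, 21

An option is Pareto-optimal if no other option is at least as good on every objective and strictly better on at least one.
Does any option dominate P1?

P2: worse on size (995 vs 1311).
P3: worse on walk score (38 vs 71).
P4: worse on size (1211 vs 1311).
P5: worse on size (711 vs 1311).
P6: worse on size (729 vs 1311).
P7: worse on size (1136 vs 1311).
No option is at least as good as P1 on every objective and strictly better on one.

No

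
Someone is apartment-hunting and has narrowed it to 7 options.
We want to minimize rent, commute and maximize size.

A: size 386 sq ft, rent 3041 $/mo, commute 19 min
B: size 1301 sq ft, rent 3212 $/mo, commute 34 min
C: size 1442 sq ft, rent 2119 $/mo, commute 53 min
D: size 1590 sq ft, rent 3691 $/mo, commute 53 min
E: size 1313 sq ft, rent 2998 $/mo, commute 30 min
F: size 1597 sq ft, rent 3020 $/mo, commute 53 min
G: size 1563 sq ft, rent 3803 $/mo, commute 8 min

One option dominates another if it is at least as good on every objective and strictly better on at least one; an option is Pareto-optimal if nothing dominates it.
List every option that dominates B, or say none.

E

E: size 1313≥1301, rent 2998≤3212, commute 30≤34 — dominates B.
Others (A, C, D, F, G) are each worse than B on at least one objective.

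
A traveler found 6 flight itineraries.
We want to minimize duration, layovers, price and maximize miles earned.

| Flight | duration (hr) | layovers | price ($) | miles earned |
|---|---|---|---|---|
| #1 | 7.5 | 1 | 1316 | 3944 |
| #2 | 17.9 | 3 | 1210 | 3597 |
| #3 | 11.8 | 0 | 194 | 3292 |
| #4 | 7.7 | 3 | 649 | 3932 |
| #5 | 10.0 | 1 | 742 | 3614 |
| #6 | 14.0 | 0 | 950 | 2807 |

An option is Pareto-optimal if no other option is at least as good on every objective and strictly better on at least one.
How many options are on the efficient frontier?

4

#1: not dominated (best duration).
#2: dominated by #4 (duration 7.7≤17.9, layovers 3≤3, price 649≤1210, miles earned 3932≥3597).
#3: not dominated (best price).
#4: not dominated.
#5: not dominated.
#6: dominated by #3 (duration 11.8≤14.0, layovers 0≤0, price 194≤950, miles earned 3292≥2807).
Pareto-optimal: #1, #3, #4, #5 → 4.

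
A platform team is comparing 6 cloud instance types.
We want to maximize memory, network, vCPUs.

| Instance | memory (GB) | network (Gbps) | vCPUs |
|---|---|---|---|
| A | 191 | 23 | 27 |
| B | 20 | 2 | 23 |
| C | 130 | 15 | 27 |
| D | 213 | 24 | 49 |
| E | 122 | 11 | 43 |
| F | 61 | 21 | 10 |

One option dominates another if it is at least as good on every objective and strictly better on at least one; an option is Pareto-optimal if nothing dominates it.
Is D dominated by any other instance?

A: worse on memory (191 vs 213).
B: worse on memory (20 vs 213).
C: worse on memory (130 vs 213).
E: worse on memory (122 vs 213).
F: worse on memory (61 vs 213).
No option is at least as good as D on every objective and strictly better on one.

No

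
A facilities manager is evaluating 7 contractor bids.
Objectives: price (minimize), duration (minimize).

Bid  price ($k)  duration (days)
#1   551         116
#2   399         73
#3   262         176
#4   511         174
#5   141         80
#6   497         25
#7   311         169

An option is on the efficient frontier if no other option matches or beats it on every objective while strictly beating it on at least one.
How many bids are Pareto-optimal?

#1: dominated by #2 (price 399≤551, duration 73≤116).
#2: not dominated.
#3: dominated by #5 (price 141≤262, duration 80≤176).
#4: dominated by #2 (price 399≤511, duration 73≤174).
#5: not dominated (best price).
#6: not dominated (best duration).
#7: dominated by #5 (price 141≤311, duration 80≤169).
Pareto-optimal: #2, #5, #6 → 3.

3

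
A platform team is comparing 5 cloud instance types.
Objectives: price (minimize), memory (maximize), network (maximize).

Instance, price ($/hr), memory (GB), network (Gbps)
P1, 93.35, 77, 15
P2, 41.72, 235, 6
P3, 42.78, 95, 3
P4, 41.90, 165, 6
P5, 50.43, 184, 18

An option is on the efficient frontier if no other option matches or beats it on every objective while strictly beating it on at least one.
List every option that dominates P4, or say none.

P2

P2: price 41.72≤41.90, memory 235≥165, network 6≥6 — dominates P4.
Others (P1, P3, P5) are each worse than P4 on at least one objective.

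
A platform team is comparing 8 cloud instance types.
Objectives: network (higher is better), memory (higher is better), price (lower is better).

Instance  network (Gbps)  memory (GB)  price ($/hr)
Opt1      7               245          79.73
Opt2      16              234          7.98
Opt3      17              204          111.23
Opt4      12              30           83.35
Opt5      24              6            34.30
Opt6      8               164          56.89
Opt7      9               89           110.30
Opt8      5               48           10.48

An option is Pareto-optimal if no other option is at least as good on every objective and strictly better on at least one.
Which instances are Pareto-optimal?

Opt1: not dominated (best memory).
Opt2: not dominated (best price).
Opt3: not dominated.
Opt4: dominated by Opt2 (network 16≥12, memory 234≥30, price 7.98≤83.35).
Opt5: not dominated (best network).
Opt6: dominated by Opt2 (network 16≥8, memory 234≥164, price 7.98≤56.89).
Opt7: dominated by Opt2 (network 16≥9, memory 234≥89, price 7.98≤110.30).
Opt8: dominated by Opt2 (network 16≥5, memory 234≥48, price 7.98≤10.48).

Opt1, Opt2, Opt3, Opt5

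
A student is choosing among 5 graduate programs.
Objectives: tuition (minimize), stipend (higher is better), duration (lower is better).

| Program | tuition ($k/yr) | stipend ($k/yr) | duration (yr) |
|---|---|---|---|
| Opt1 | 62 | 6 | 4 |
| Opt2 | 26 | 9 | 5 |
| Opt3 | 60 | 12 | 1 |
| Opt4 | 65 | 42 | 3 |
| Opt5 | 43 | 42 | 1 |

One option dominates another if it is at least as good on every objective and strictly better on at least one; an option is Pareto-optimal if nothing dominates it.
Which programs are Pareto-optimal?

Opt1: dominated by Opt3 (tuition 60≤62, stipend 12≥6, duration 1≤4).
Opt2: not dominated (best tuition).
Opt3: dominated by Opt5 (tuition 43≤60, stipend 42≥12, duration 1≤1).
Opt4: dominated by Opt5 (tuition 43≤65, stipend 42≥42, duration 1≤3).
Opt5: not dominated.

Opt2, Opt5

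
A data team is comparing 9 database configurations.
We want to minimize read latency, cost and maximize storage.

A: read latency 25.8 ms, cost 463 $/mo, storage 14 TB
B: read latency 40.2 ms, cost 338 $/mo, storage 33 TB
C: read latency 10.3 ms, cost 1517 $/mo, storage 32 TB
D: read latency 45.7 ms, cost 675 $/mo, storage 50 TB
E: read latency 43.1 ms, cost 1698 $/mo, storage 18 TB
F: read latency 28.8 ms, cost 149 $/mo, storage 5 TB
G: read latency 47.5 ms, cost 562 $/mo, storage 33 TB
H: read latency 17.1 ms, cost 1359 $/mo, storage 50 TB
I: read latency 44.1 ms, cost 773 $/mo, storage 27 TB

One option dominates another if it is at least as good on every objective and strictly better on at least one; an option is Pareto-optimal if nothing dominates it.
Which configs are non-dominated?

A: not dominated.
B: not dominated.
C: not dominated (best read latency).
D: not dominated.
E: dominated by B (read latency 40.2≤43.1, cost 338≤1698, storage 33≥18).
F: not dominated (best cost).
G: dominated by B (read latency 40.2≤47.5, cost 338≤562, storage 33≥33).
H: not dominated.
I: dominated by B (read latency 40.2≤44.1, cost 338≤773, storage 33≥27).

A, B, C, D, F, H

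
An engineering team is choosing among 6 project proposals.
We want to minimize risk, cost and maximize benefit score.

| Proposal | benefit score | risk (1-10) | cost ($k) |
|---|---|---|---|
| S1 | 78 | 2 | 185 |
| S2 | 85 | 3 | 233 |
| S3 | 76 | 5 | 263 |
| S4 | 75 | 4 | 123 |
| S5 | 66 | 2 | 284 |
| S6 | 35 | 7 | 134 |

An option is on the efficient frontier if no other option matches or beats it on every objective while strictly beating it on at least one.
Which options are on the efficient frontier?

S1: not dominated.
S2: not dominated (best benefit score).
S3: dominated by S1 (benefit score 78≥76, risk 2≤5, cost 185≤263).
S4: not dominated (best cost).
S5: dominated by S1 (benefit score 78≥66, risk 2≤2, cost 185≤284).
S6: dominated by S4 (benefit score 75≥35, risk 4≤7, cost 123≤134).

S1, S2, S4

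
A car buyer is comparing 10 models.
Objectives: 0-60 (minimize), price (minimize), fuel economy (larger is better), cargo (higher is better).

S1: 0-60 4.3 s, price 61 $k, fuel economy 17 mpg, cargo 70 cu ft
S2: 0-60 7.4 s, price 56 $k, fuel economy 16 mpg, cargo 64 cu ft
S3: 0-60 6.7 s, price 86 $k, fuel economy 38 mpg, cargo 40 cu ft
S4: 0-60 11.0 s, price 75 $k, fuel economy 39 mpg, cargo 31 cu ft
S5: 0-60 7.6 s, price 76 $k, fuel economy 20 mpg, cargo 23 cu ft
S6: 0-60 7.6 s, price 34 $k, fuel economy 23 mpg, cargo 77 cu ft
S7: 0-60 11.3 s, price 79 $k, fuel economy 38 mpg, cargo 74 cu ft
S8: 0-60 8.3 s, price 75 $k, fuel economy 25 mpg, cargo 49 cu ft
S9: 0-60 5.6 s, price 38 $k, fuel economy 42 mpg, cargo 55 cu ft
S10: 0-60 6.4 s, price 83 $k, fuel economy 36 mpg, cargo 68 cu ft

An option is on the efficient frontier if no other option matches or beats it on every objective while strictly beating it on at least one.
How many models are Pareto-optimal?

6

S1: not dominated (best 0-60).
S2: not dominated.
S3: dominated by S9 (0-60 5.6≤6.7, price 38≤86, fuel economy 42≥38, cargo 55≥40).
S4: dominated by S9 (0-60 5.6≤11.0, price 38≤75, fuel economy 42≥39, cargo 55≥31).
S5: dominated by S6 (0-60 7.6≤7.6, price 34≤76, fuel economy 23≥20, cargo 77≥23).
S6: not dominated (best price).
S7: not dominated.
S8: dominated by S9 (0-60 5.6≤8.3, price 38≤75, fuel economy 42≥25, cargo 55≥49).
S9: not dominated (best fuel economy).
S10: not dominated.
Pareto-optimal: S1, S2, S6, S7, S9, S10 → 6.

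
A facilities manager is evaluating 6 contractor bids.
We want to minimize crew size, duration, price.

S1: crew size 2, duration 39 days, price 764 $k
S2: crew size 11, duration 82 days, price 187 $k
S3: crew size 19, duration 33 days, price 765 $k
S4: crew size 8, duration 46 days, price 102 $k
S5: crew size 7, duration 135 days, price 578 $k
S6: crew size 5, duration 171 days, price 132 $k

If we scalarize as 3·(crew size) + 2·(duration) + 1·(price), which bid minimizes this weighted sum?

S4

S1: 3·2 + 2·39 + 1·764 = 848
S2: 3·11 + 2·82 + 1·187 = 384
S3: 3·19 + 2·33 + 1·765 = 888
S4: 3·8 + 2·46 + 1·102 = 218
S5: 3·7 + 2·135 + 1·578 = 869
S6: 3·5 + 2·171 + 1·132 = 489
Lowest: S4 at 218.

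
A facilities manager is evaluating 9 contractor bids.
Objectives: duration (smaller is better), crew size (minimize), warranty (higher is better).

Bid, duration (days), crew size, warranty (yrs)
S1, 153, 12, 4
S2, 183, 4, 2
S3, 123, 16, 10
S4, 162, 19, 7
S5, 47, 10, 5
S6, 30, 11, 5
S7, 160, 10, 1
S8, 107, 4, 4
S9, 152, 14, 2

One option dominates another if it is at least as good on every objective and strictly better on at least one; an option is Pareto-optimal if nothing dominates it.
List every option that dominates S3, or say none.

none

S1: worse on duration (153 vs 123).
S2: worse on duration (183 vs 123).
S4: worse on duration (162 vs 123).
S5: worse on warranty (5 vs 10).
S6: worse on warranty (5 vs 10).
S7: worse on duration (160 vs 123).
S8: worse on warranty (4 vs 10).
S9: worse on duration (152 vs 123).
No option dominates S3.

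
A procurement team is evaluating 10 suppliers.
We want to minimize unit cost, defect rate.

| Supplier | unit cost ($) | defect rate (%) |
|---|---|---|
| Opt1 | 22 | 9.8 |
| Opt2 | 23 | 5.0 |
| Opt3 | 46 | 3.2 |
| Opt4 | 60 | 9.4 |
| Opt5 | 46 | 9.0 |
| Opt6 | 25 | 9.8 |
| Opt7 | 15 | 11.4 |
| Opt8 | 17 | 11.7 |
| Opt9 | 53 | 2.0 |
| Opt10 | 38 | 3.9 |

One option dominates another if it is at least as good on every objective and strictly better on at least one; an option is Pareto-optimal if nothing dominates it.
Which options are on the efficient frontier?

Opt1: not dominated.
Opt2: not dominated.
Opt3: not dominated.
Opt4: dominated by Opt2 (unit cost 23≤60, defect rate 5.0≤9.4).
Opt5: dominated by Opt2 (unit cost 23≤46, defect rate 5.0≤9.0).
Opt6: dominated by Opt1 (unit cost 22≤25, defect rate 9.8≤9.8).
Opt7: not dominated (best unit cost).
Opt8: dominated by Opt7 (unit cost 15≤17, defect rate 11.4≤11.7).
Opt9: not dominated (best defect rate).
Opt10: not dominated.

Opt1, Opt2, Opt3, Opt7, Opt9, Opt10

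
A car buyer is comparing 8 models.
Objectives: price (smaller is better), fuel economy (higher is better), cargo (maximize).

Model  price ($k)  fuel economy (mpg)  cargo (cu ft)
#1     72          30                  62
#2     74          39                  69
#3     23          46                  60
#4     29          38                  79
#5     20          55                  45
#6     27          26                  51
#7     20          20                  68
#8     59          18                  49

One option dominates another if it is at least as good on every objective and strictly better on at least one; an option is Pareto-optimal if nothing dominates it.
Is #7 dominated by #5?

No

#5 vs #7: #5 is worse on cargo (45 vs 68), so it does not dominate #7.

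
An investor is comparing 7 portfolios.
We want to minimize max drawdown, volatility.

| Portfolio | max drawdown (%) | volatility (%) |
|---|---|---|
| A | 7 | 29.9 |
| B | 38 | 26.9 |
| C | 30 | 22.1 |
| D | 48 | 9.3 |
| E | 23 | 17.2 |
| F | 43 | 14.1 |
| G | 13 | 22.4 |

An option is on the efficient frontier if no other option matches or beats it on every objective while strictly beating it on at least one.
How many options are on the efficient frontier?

5

A: not dominated (best max drawdown).
B: dominated by C (max drawdown 30≤38, volatility 22.1≤26.9).
C: dominated by E (max drawdown 23≤30, volatility 17.2≤22.1).
D: not dominated (best volatility).
E: not dominated.
F: not dominated.
G: not dominated.
Pareto-optimal: A, D, E, F, G → 5.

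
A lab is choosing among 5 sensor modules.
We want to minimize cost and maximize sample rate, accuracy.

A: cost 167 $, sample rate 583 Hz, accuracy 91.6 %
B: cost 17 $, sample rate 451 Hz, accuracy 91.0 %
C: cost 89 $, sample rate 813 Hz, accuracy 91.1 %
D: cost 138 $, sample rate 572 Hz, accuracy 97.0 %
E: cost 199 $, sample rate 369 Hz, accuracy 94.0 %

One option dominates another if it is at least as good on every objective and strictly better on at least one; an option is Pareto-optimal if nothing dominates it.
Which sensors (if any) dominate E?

D

D: cost 138≤199, sample rate 572≥369, accuracy 97.0≥94.0 — dominates E.
Others (A, B, C) are each worse than E on at least one objective.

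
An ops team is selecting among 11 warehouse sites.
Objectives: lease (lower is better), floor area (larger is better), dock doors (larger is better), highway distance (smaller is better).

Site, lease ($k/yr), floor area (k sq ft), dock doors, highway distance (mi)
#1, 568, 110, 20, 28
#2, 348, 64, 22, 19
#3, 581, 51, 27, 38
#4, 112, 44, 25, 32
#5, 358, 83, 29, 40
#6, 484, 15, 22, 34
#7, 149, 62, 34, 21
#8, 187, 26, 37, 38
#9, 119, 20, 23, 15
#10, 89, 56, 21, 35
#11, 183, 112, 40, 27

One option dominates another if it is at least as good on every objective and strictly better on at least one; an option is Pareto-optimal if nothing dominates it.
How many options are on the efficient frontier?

6

#1: dominated by #11 (lease 183≤568, floor area 112≥110, dock doors 40≥20, highway distance 27≤28).
#2: not dominated.
#3: dominated by #7 (lease 149≤581, floor area 62≥51, dock doors 34≥27, highway distance 21≤38).
#4: not dominated.
#5: dominated by #11 (lease 183≤358, floor area 112≥83, dock doors 40≥29, highway distance 27≤40).
#6: dominated by #2 (lease 348≤484, floor area 64≥15, dock doors 22≥22, highway distance 19≤34).
#7: not dominated.
#8: dominated by #11 (lease 183≤187, floor area 112≥26, dock doors 40≥37, highway distance 27≤38).
#9: not dominated (best highway distance).
#10: not dominated (best lease).
#11: not dominated (best floor area).
Pareto-optimal: #2, #4, #7, #9, #10, #11 → 6.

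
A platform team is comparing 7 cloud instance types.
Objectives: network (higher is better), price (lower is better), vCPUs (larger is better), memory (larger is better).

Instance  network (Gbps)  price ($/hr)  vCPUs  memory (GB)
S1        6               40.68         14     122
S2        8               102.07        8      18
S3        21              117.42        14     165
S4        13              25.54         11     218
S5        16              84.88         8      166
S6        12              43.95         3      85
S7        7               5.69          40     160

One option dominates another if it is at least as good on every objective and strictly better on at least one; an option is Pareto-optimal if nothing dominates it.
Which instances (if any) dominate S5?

none

S1: worse on network (6 vs 16).
S2: worse on network (8 vs 16).
S3: worse on price (117.42 vs 84.88).
S4: worse on network (13 vs 16).
S6: worse on network (12 vs 16).
S7: worse on network (7 vs 16).
No option dominates S5.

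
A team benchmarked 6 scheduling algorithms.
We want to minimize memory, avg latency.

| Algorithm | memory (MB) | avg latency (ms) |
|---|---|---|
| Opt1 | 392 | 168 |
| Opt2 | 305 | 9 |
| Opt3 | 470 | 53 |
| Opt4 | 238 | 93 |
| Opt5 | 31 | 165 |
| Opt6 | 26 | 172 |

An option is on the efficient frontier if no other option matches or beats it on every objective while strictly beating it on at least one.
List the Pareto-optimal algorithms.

Opt2, Opt4, Opt5, Opt6

Opt1: dominated by Opt2 (memory 305≤392, avg latency 9≤168).
Opt2: not dominated (best avg latency).
Opt3: dominated by Opt2 (memory 305≤470, avg latency 9≤53).
Opt4: not dominated.
Opt5: not dominated.
Opt6: not dominated (best memory).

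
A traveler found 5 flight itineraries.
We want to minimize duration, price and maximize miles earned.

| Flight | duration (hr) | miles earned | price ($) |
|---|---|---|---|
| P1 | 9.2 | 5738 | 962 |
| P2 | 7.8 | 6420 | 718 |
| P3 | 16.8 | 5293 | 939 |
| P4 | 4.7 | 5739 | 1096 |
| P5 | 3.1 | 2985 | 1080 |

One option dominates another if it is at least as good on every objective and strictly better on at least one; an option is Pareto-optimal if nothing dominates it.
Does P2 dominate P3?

Yes

P2 vs P3: duration 7.8≤16.8, miles earned 6420≥5293, price 718≤939 — P2 is at least as good on every objective with at least one strict improvement.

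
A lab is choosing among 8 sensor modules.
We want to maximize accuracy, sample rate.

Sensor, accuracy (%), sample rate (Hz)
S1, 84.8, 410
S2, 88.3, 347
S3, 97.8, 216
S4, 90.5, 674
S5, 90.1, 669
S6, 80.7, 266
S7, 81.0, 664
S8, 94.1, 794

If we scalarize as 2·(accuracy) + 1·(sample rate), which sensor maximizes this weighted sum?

S8

S1: 2·84.8 + 1·410 = 579.6
S2: 2·88.3 + 1·347 = 523.6
S3: 2·97.8 + 1·216 = 411.6
S4: 2·90.5 + 1·674 = 855.0
S5: 2·90.1 + 1·669 = 849.2
S6: 2·80.7 + 1·266 = 427.4
S7: 2·81.0 + 1·664 = 826.0
S8: 2·94.1 + 1·794 = 982.2
Highest: S8 at 982.2.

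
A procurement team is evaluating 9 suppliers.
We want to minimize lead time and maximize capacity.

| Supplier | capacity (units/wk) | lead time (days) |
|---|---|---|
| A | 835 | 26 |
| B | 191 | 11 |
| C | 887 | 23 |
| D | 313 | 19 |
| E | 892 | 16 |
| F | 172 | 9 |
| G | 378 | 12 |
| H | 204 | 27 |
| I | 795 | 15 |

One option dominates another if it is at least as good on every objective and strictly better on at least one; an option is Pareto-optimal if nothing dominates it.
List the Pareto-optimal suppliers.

B, E, F, G, I

A: dominated by C (capacity 887≥835, lead time 23≤26).
B: not dominated.
C: dominated by E (capacity 892≥887, lead time 16≤23).
D: dominated by E (capacity 892≥313, lead time 16≤19).
E: not dominated (best capacity).
F: not dominated (best lead time).
G: not dominated.
H: dominated by A (capacity 835≥204, lead time 26≤27).
I: not dominated.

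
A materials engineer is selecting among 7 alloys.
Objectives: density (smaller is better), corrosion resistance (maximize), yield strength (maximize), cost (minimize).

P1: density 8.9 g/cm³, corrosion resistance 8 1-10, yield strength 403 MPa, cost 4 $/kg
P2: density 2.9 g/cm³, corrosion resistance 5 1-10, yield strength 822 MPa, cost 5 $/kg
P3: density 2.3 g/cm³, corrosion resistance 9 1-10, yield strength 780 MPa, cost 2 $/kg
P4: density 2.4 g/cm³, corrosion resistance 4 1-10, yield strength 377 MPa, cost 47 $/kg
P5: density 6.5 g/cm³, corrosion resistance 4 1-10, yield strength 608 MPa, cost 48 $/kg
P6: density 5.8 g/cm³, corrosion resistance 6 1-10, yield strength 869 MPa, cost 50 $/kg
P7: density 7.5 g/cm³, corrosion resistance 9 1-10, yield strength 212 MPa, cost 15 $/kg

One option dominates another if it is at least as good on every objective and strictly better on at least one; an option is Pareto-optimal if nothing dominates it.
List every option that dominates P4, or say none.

P3: density 2.3≤2.4, corrosion resistance 9≥4, yield strength 780≥377, cost 2≤47 — dominates P4.
Others (P1, P2, P5, P6, P7) are each worse than P4 on at least one objective.

P3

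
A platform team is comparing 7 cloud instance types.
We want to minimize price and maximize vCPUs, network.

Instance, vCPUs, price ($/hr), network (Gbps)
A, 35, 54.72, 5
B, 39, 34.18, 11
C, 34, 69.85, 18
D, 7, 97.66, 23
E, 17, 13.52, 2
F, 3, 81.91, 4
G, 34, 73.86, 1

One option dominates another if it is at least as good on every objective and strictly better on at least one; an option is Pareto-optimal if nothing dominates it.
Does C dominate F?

C vs F: vCPUs 34≥3, price 69.85≤81.91, network 18≥4 — C is at least as good on every objective with at least one strict improvement.

Yes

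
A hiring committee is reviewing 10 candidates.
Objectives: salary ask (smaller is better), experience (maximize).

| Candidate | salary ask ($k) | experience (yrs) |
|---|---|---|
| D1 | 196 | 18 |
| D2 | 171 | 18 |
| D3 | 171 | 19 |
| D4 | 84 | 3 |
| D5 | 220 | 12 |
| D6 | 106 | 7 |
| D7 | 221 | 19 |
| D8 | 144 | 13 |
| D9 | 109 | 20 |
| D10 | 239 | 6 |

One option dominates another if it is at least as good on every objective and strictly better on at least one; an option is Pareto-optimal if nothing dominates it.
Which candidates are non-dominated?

D1: dominated by D2 (salary ask 171≤196, experience 18≥18).
D2: dominated by D3 (salary ask 171≤171, experience 19≥18).
D3: dominated by D9 (salary ask 109≤171, experience 20≥19).
D4: not dominated (best salary ask).
D5: dominated by D1 (salary ask 196≤220, experience 18≥12).
D6: not dominated.
D7: dominated by D3 (salary ask 171≤221, experience 19≥19).
D8: dominated by D9 (salary ask 109≤144, experience 20≥13).
D9: not dominated (best experience).
D10: dominated by D1 (salary ask 196≤239, experience 18≥6).

D4, D6, D9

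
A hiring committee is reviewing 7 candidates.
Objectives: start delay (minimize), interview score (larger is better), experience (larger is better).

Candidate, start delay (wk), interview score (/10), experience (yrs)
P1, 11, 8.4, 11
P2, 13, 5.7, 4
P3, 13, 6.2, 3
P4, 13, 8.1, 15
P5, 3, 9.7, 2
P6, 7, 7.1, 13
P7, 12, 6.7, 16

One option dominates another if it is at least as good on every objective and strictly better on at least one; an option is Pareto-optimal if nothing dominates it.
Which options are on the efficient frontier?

P1, P4, P5, P6, P7

P1: not dominated.
P2: dominated by P1 (start delay 11≤13, interview score 8.4≥5.7, experience 11≥4).
P3: dominated by P1 (start delay 11≤13, interview score 8.4≥6.2, experience 11≥3).
P4: not dominated.
P5: not dominated (best start delay).
P6: not dominated.
P7: not dominated (best experience).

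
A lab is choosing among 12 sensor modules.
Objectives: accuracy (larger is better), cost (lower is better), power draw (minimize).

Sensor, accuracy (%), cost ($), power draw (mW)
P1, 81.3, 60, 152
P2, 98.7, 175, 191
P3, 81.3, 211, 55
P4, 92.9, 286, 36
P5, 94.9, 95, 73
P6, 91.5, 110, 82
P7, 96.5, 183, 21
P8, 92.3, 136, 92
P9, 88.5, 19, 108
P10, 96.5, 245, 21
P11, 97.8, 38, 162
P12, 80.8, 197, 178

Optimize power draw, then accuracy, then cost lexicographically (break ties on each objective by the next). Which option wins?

P7

First minimize power draw: best is 21, kept {P7, P10}.
Then maximize accuracy: best is 96.5, kept {P7, P10}.
Then minimize cost: best is 183, kept {P7}.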